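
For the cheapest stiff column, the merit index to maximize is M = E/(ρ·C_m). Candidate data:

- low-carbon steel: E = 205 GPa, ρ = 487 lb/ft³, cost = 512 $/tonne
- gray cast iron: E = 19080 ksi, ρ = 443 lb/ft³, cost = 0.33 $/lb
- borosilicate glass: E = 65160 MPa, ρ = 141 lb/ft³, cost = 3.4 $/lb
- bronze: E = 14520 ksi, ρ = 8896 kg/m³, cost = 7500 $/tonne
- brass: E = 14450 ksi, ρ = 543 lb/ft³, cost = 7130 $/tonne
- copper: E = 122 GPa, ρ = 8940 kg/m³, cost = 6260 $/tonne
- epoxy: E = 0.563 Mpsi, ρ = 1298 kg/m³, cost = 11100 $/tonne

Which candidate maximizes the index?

low-carbon steel

Convert each candidate to consistent units, then evaluate M:
  low-carbon steel: E = 205.0 GPa, ρ = 7801 kg/m³, cost = 0.5120 $/kg
  gray cast iron: E = 131.6 GPa, ρ = 7096 kg/m³, cost = 0.7275 $/kg
  borosilicate glass: E = 65.16 GPa, ρ = 2259 kg/m³, cost = 7.496 $/kg
  bronze: E = 100.1 GPa, ρ = 8896 kg/m³, cost = 7.500 $/kg
  brass: E = 99.63 GPa, ρ = 8698 kg/m³, cost = 7.130 $/kg
  copper: E = 122.0 GPa, ρ = 8940 kg/m³, cost = 6.260 $/kg
  epoxy: E = 3.882 GPa, ρ = 1298 kg/m³, cost = 11.10 $/kg
  low-carbon steel: M = 51.3 MN·m per $
  gray cast iron: M = 25.5 MN·m per $
  borosilicate glass: M = 3.85 MN·m per $
  copper: M = 2.18 MN·m per $
  brass: M = 1.61 MN·m per $
  bronze: M = 1.50 MN·m per $
  epoxy: M = 0.269 MN·m per $
Low-carbon steel ranks first.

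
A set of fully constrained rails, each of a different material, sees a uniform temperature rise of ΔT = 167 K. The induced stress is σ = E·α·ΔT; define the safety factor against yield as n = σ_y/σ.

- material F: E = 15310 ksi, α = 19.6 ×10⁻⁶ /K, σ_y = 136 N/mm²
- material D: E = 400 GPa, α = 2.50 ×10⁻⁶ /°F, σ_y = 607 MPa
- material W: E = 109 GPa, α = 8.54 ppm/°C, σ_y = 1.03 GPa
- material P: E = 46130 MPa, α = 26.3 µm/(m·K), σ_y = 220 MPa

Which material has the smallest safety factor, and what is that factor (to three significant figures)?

material F, n = 0.394

In consistent units (E in GPa, α in ×10⁻⁶/K, σ_y in MPa):
  material F: E = 105.6, α = 19.6, σ_y = 136.0 → σ = 346 MPa, n = 0.394
  material D: E = 400.0, α = 4.50, σ_y = 607.0 → σ = 301 MPa, n = 2.02
  material W: E = 109.0, α = 8.54, σ_y = 1030 → σ = 155 MPa, n = 6.63
  material P: E = 46.13, α = 26.3, σ_y = 220.0 → σ = 203 MPa, n = 1.09
The minimum is material F at n = 0.394.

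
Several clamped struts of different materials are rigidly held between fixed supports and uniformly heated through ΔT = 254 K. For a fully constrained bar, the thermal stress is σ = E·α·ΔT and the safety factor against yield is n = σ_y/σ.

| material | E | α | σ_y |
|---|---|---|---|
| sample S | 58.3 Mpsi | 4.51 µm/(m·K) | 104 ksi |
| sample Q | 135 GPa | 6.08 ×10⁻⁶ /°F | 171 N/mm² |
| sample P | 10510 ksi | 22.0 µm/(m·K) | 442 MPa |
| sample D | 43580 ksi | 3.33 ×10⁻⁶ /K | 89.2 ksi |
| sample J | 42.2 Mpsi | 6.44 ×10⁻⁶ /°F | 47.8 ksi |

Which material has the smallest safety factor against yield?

Per material, after unit conversion:
  sample S: E = 402.0, α = 4.51, σ_y = 717.1 → σ = 460 MPa, n = 1.56
  sample Q: E = 135.0, α = 10.9, σ_y = 171.0 → σ = 375 MPa, n = 0.456
  sample P: E = 72.46, α = 22.0, σ_y = 442.0 → σ = 405 MPa, n = 1.09
  sample D: E = 300.5, α = 3.33, σ_y = 615.0 → σ = 254 MPa, n = 2.42
  sample J: E = 291.0, α = 11.6, σ_y = 329.6 → σ = 857 MPa, n = 0.385
The minimum is sample J at n = 0.385.

sample J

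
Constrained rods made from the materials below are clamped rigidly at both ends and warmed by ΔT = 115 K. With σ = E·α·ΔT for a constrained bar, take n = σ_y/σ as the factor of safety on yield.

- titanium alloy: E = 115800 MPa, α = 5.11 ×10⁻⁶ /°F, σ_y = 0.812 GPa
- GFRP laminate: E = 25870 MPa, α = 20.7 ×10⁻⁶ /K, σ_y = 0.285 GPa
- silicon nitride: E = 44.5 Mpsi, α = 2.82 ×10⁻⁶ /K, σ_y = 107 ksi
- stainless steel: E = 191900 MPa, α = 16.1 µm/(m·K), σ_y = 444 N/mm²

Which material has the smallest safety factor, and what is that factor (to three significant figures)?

In consistent units (E in GPa, α in ×10⁻⁶/K, σ_y in MPa):
  titanium alloy: E = 115.8, α = 9.20, σ_y = 812.0 → σ = 122 MPa, n = 6.63
  GFRP laminate: E = 25.87, α = 20.7, σ_y = 285.0 → σ = 61.6 MPa, n = 4.63
  silicon nitride: E = 306.8, α = 2.82, σ_y = 737.7 → σ = 99.5 MPa, n = 7.41
  stainless steel: E = 191.9, α = 16.1, σ_y = 444.0 → σ = 355 MPa, n = 1.25
The minimum is stainless steel at n = 1.25.

stainless steel, n = 1.25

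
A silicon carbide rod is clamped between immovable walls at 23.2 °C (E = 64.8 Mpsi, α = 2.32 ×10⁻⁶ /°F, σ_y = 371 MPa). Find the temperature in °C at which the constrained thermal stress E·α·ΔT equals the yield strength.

222 °C

E = 64.8 Mpsi = 446.8 GPa.
α = 2.32×10⁻⁶/°F × 9/5 = 4.18×10⁻⁶/K.
E·α·ΔT = 371.0 MPa ⇒ ΔT = 371.0 / (446.8×10³ × 4.18×10⁻⁶) = 198.8 K.
T = 23.2 + 198.8 = 222.0 °C.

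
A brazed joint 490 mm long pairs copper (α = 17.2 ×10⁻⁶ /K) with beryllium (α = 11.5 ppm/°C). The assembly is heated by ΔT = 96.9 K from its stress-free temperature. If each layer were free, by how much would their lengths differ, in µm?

271 µm

Δα = |17.2 − 11.5|×10⁻⁶/K = 5.70×10⁻⁶/K.
ΔL_mismatch = Δα·L·ΔT = 5.70×10⁻⁶ × 490.0 mm × 96.9 K = 271 µm.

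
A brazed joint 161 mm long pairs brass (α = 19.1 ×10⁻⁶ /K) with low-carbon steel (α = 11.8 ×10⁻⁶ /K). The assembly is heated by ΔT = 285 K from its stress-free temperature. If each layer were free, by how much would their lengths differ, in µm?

335 µm

Δα = |19.1 − 11.8|×10⁻⁶/K = 7.30×10⁻⁶/K.
ΔL_mismatch = Δα·L·ΔT = 7.30×10⁻⁶ × 161.0 mm × 285.0 K = 335 µm.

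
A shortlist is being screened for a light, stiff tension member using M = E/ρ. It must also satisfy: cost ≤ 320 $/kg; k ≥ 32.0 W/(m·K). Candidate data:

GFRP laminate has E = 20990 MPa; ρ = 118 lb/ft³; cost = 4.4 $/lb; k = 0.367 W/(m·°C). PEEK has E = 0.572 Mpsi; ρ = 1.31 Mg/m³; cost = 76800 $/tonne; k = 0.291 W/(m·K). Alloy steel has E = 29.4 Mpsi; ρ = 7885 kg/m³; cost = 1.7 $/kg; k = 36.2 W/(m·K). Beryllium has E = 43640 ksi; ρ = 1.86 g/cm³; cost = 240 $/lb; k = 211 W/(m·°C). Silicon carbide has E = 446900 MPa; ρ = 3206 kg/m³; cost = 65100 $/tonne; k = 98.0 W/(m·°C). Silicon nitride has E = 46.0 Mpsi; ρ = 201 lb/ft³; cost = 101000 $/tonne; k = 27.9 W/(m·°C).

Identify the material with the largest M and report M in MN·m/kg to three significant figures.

Screen on constraints: cost ≤ 320 $/kg; k ≥ 32.0 W/(m·K). Survivors: alloy steel, silicon carbide.
Normalizing units and computing the index:
  alloy steel: E = 202.7 GPa, ρ = 7885 kg/m³
  silicon carbide: E = 446.9 GPa, ρ = 3206 kg/m³
  silicon carbide: M = 139 MN·m/kg
  alloy steel: M = 25.7 MN·m/kg
Highest index: silicon carbide.

silicon carbide, M = 139 MN·m/kg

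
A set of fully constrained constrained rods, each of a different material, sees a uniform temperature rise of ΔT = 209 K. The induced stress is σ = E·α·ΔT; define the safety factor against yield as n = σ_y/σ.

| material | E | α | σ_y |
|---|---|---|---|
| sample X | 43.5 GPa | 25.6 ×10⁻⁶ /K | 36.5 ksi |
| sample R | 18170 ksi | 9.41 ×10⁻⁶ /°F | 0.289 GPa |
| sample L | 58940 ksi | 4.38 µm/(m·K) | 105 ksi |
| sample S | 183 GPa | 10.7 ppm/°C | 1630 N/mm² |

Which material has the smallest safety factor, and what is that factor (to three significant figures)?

sample R, n = 0.652

With everything in SI (GPa, ×10⁻⁶/K, MPa):
  sample X: E = 43.50, α = 25.6, σ_y = 251.7 → σ = 233 MPa, n = 1.08
  sample R: E = 125.3, α = 16.9, σ_y = 289.0 → σ = 443 MPa, n = 0.652
  sample L: E = 406.4, α = 4.38, σ_y = 723.9 → σ = 372 MPa, n = 1.95
  sample S: E = 183.0, α = 10.7, σ_y = 1630 → σ = 409 MPa, n = 3.98
Smallest n: sample R with n = 0.652.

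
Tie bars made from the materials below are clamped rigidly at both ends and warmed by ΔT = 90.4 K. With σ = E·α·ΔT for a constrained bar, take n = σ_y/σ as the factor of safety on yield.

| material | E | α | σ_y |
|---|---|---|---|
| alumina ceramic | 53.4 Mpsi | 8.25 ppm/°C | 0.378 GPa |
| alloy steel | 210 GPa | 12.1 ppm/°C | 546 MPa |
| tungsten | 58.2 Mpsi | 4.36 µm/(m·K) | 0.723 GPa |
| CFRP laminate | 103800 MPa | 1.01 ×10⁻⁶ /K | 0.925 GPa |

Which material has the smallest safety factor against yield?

alumina ceramic

Converting E to GPa, α to ×10⁻⁶/K, σ_y to MPa, then σ and n for each:
  alumina ceramic: E = 368.2, α = 8.25, σ_y = 378.0 → σ = 275 MPa, n = 1.38
  alloy steel: E = 210.0, α = 12.1, σ_y = 546.0 → σ = 230 MPa, n = 2.38
  tungsten: E = 401.3, α = 4.36, σ_y = 723.0 → σ = 158 MPa, n = 4.57
  CFRP laminate: E = 103.8, α = 1.01, σ_y = 925.0 → σ = 9.48 MPa, n = 97.6
Smallest n: alumina ceramic with n = 1.38.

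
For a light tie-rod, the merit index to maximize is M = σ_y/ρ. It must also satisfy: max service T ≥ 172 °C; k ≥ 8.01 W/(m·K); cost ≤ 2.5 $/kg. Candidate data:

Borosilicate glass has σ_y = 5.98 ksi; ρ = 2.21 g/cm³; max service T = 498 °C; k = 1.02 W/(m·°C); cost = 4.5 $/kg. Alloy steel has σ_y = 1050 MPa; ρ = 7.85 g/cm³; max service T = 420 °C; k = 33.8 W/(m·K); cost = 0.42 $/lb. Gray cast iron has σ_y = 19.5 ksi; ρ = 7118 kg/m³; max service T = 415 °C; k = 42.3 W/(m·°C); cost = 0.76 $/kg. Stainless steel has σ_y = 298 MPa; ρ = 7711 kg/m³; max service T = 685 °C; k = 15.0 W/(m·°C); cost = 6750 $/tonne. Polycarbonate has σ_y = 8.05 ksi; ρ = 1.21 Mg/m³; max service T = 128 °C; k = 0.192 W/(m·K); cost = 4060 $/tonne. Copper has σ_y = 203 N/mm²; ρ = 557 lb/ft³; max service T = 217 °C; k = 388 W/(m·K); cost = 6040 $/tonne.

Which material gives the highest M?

Screen on constraints: max service T ≥ 172 °C; k ≥ 8.01 W/(m·K); cost ≤ 2.5 $/kg. Survivors: alloy steel, gray cast iron.
Putting every candidate on a common basis:
  alloy steel: σ_y = 1050 MPa, ρ = 7850 kg/m³
  gray cast iron: σ_y = 134.4 MPa, ρ = 7118 kg/m³
  alloy steel: M = 134 kN·m/kg
  gray cast iron: M = 18.9 kN·m/kg
Highest index: alloy steel.

alloy steel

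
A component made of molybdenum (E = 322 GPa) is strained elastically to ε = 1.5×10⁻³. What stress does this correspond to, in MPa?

483 MPa

σ = E·ε = 322000 MPa × 1.5×10⁻³ = 483 MPa.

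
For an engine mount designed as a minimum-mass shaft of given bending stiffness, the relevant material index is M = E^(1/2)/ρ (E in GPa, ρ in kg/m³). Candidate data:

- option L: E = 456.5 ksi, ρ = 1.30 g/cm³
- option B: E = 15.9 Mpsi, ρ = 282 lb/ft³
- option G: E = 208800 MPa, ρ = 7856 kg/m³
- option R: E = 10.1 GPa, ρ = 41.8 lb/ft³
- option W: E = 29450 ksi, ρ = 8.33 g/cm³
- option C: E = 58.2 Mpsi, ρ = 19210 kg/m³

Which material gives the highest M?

option R

Normalizing units and computing the index:
  option L: E = 3.147 GPa, ρ = 1300 kg/m³
  option B: E = 109.6 GPa, ρ = 4517 kg/m³
  option G: E = 208.8 GPa, ρ = 7856 kg/m³
  option R: E = 10.10 GPa, ρ = 669.6 kg/m³
  option W: E = 203.1 GPa, ρ = 8330 kg/m³
  option C: E = 401.3 GPa, ρ = 19210 kg/m³
  option R: M = 4.75×10⁻³
  option B: M = 2.32×10⁻³
  option G: M = 1.84×10⁻³
  option W: M = 1.71×10⁻³
  option L: M = 1.36×10⁻³
  option C: M = 1.04×10⁻³
The maximum is for option R.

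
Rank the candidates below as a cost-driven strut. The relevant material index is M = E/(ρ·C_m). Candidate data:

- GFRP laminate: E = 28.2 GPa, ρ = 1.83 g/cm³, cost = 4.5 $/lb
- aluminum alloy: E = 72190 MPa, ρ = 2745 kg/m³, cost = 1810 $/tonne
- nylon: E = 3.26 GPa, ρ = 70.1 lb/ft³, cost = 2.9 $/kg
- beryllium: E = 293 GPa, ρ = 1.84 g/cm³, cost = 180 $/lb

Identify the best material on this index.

Putting every candidate on a common basis:
  GFRP laminate: E = 28.20 GPa, ρ = 1830 kg/m³, cost = 9.921 $/kg
  aluminum alloy: E = 72.19 GPa, ρ = 2745 kg/m³, cost = 1.810 $/kg
  nylon: E = 3.260 GPa, ρ = 1123 kg/m³, cost = 2.900 $/kg
  beryllium: E = 293.0 GPa, ρ = 1840 kg/m³, cost = 396.8 $/kg
  aluminum alloy: M = 14.5 MN·m per $
  GFRP laminate: M = 1.55 MN·m per $
  nylon: M = 1.00 MN·m per $
  beryllium: M = 0.401 MN·m per $
Aluminum alloy has the largest M.

aluminum alloy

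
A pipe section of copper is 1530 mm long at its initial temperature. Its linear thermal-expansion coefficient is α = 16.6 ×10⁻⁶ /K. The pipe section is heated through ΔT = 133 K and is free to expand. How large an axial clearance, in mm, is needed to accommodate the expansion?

ΔL = α·L₀·ΔT = 16.6×10⁻⁶ × 1530 mm × 133.0 K = 3.38 mm.

3.38 mm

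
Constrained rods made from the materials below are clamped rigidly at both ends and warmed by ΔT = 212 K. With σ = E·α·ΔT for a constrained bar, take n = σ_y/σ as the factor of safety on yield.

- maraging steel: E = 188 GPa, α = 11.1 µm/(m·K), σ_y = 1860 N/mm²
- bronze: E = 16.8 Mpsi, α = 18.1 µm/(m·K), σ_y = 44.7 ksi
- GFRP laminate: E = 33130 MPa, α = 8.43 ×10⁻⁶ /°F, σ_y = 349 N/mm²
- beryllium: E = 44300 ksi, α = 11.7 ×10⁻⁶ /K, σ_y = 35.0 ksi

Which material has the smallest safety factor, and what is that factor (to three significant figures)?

In consistent units (E in GPa, α in ×10⁻⁶/K, σ_y in MPa):
  maraging steel: E = 188.0, α = 11.1, σ_y = 1860 → σ = 442 MPa, n = 4.20
  bronze: E = 115.8, α = 18.1, σ_y = 308.2 → σ = 444 MPa, n = 0.693
  GFRP laminate: E = 33.13, α = 15.2, σ_y = 349.0 → σ = 107 MPa, n = 3.27
  beryllium: E = 305.4, α = 11.7, σ_y = 241.3 → σ = 758 MPa, n = 0.319
Beryllium has the lowest safety factor, n = 0.319.

beryllium, n = 0.319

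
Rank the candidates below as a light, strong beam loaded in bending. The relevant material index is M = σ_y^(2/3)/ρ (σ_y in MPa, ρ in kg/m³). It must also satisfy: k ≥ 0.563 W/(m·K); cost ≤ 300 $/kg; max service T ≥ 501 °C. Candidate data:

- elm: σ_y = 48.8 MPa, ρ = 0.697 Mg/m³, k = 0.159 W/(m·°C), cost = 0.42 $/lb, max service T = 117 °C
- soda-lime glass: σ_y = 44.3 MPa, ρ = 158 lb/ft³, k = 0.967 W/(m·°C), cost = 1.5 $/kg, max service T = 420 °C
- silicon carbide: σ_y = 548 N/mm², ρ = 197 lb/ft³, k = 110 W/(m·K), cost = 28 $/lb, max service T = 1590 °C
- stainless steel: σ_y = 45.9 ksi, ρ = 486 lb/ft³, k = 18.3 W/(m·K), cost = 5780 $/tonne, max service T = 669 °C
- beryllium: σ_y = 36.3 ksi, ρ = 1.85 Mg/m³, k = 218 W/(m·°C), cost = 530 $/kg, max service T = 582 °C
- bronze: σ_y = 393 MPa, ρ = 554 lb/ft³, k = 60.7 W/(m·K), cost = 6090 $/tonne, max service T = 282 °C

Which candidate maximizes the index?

Screen on constraints: k ≥ 0.563 W/(m·K); cost ≤ 300 $/kg; max service T ≥ 501 °C. Survivors: silicon carbide, stainless steel.
In SI units:
  silicon carbide: σ_y = 548.0 MPa, ρ = 3156 kg/m³
  stainless steel: σ_y = 316.5 MPa, ρ = 7785 kg/m³
  silicon carbide: M = 21.2×10⁻³
  stainless steel: M = 5.97×10⁻³
Silicon carbide has the largest M.

silicon carbide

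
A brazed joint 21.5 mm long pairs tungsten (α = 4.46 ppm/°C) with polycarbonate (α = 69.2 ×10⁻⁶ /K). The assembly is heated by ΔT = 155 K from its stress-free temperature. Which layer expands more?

α(tungsten) = 4.46×10⁻⁶/K vs α(polycarbonate) = 69.2×10⁻⁶/K.
Higher α expands more for the same ΔT: polycarbonate.

polycarbonate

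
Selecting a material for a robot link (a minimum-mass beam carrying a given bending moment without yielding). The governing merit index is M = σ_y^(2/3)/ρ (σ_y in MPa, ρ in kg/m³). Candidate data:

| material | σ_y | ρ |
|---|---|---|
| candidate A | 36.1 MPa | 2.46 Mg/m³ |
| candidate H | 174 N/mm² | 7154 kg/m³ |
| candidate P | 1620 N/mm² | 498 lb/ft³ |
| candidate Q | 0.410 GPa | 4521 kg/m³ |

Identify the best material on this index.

Putting every candidate on a common basis:
  candidate A: σ_y = 36.10 MPa, ρ = 2460 kg/m³
  candidate H: σ_y = 174.0 MPa, ρ = 7154 kg/m³
  candidate P: σ_y = 1620 MPa, ρ = 7977 kg/m³
  candidate Q: σ_y = 410.0 MPa, ρ = 4521 kg/m³
  candidate P: M = 17.3×10⁻³
  candidate Q: M = 12.2×10⁻³
  candidate A: M = 4.44×10⁻³
  candidate H: M = 4.36×10⁻³
Candidate P has the largest M.

candidate P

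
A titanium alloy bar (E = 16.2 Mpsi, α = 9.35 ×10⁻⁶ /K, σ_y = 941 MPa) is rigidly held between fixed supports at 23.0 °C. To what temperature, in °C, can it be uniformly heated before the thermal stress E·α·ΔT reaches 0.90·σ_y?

834 °C

E = 16.2 Mpsi = 111.7 GPa.
E·α·ΔT = 846.9 MPa ⇒ ΔT = 846.9 / (111.7×10³ × 9.35×10⁻⁶) = 810.9 K.
T = 23.0 + 810.9 = 833.9 °C.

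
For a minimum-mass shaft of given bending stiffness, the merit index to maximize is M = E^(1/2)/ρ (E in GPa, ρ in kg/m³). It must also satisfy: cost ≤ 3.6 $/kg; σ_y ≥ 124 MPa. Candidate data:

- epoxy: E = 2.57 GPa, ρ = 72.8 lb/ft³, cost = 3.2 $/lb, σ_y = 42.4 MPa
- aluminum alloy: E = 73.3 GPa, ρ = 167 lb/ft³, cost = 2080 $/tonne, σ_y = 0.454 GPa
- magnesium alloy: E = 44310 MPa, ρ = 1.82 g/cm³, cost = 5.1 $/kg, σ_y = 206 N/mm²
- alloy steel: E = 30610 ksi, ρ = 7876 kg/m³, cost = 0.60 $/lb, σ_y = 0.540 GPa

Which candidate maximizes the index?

Screen on constraints: cost ≤ 3.6 $/kg; σ_y ≥ 124 MPa. Survivors: aluminum alloy, alloy steel.
Convert each candidate to consistent units, then evaluate M:
  aluminum alloy: E = 73.30 GPa, ρ = 2675 kg/m³
  alloy steel: E = 211.0 GPa, ρ = 7876 kg/m³
  aluminum alloy: M = 3.20×10⁻³
  alloy steel: M = 1.84×10⁻³
Highest index: aluminum alloy.

aluminum alloy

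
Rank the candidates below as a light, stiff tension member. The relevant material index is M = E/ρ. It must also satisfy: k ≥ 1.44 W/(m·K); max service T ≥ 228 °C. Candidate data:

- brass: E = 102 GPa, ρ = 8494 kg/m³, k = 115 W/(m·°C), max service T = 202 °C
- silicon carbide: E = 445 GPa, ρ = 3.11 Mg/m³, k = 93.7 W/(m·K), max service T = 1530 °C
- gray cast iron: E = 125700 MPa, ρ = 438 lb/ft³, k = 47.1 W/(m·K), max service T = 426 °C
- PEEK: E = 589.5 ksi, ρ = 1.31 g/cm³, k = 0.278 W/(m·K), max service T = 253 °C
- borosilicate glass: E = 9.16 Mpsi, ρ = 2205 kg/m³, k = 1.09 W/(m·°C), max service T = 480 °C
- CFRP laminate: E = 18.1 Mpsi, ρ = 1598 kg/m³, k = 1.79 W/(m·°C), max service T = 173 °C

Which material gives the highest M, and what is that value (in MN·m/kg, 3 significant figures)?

Screen on constraints: k ≥ 1.44 W/(m·K); max service T ≥ 228 °C. Survivors: silicon carbide, gray cast iron.
Normalizing units and computing the index:
  silicon carbide: E = 445.0 GPa, ρ = 3110 kg/m³
  gray cast iron: E = 125.7 GPa, ρ = 7016 kg/m³
  silicon carbide: M = 143 MN·m/kg
  gray cast iron: M = 17.9 MN·m/kg
Silicon carbide ranks first.

silicon carbide, M = 143 MN·m/kg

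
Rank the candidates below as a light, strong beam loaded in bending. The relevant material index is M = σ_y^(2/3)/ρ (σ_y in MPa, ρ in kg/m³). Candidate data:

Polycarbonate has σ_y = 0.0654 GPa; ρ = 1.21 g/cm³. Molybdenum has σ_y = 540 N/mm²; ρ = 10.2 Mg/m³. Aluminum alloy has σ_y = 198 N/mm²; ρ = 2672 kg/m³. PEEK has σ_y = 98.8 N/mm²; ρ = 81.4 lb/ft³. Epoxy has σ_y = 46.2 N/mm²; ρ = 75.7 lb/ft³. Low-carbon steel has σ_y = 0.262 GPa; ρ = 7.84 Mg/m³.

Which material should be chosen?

PEEK

Normalizing units and computing the index:
  polycarbonate: σ_y = 65.40 MPa, ρ = 1210 kg/m³
  molybdenum: σ_y = 540.0 MPa, ρ = 10200 kg/m³
  aluminum alloy: σ_y = 198.0 MPa, ρ = 2672 kg/m³
  PEEK: σ_y = 98.80 MPa, ρ = 1304 kg/m³
  epoxy: σ_y = 46.20 MPa, ρ = 1213 kg/m³
  low-carbon steel: σ_y = 262.0 MPa, ρ = 7840 kg/m³
  PEEK: M = 16.4×10⁻³
  polycarbonate: M = 13.4×10⁻³
  aluminum alloy: M = 12.7×10⁻³
  epoxy: M = 10.6×10⁻³
  molybdenum: M = 6.50×10⁻³
  low-carbon steel: M = 5.22×10⁻³
PEEK ranks first.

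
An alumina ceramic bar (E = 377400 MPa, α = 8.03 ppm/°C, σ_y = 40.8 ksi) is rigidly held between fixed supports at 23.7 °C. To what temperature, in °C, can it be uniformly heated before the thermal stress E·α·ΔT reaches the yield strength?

117 °C

E = 377400 MPa = 377.4 GPa.
σ_y = 40.8 ksi = 281.3 MPa.
E·α·ΔT = 281.3 MPa ⇒ ΔT = 281.3 / (377.4×10³ × 8.03×10⁻⁶) = 92.82 K.
T = 23.7 + 92.82 = 116.5 °C.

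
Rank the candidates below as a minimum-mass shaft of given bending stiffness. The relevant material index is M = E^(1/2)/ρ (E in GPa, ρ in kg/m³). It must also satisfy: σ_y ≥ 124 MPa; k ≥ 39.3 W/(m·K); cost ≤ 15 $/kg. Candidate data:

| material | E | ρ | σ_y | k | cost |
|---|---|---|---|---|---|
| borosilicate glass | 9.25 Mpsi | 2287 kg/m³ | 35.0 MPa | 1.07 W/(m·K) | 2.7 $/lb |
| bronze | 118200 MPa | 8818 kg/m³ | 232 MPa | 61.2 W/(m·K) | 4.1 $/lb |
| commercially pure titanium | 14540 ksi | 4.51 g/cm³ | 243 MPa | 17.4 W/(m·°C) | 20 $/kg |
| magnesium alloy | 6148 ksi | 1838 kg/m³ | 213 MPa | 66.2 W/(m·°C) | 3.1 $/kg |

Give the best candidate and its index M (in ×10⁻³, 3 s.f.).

Screen on constraints: σ_y ≥ 124 MPa; k ≥ 39.3 W/(m·K); cost ≤ 15 $/kg. Survivors: bronze, magnesium alloy.
In SI units:
  bronze: E = 118.2 GPa, ρ = 8818 kg/m³
  magnesium alloy: E = 42.39 GPa, ρ = 1838 kg/m³
  magnesium alloy: M = 3.54×10⁻³
  bronze: M = 1.23×10⁻³
Magnesium alloy has the largest M.

magnesium alloy, M = 3.54×10⁻³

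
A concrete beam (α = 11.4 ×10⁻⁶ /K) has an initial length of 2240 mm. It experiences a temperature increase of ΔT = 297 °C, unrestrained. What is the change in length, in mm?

7.58 mm

ΔL = α·L₀·ΔT = 11.4×10⁻⁶ × 2240 mm × 297.0 K = 7.58 mm.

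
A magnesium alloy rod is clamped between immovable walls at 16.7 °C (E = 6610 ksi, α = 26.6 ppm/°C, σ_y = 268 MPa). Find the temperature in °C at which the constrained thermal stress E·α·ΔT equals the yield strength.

E = 6610 ksi = 45.57 GPa.
E·α·ΔT = 268.0 MPa ⇒ ΔT = 268.0 / (45.57×10³ × 26.6×10⁻⁶) = 221.1 K.
T = 16.7 + 221.1 = 237.8 °C.

238 °C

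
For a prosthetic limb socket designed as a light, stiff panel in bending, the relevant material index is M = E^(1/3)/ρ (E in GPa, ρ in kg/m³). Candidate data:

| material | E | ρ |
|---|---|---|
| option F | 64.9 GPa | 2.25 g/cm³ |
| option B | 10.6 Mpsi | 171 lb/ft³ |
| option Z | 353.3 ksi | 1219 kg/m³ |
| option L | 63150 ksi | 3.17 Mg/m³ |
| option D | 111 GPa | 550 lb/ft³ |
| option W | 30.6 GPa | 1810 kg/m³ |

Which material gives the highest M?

In SI units:
  option F: E = 64.90 GPa, ρ = 2250 kg/m³
  option B: E = 73.08 GPa, ρ = 2739 kg/m³
  option Z: E = 2.436 GPa, ρ = 1219 kg/m³
  option L: E = 435.4 GPa, ρ = 3170 kg/m³
  option D: E = 111.0 GPa, ρ = 8810 kg/m³
  option W: E = 30.60 GPa, ρ = 1810 kg/m³
  option L: M = 2.39×10⁻³
  option F: M = 1.79×10⁻³
  option W: M = 1.73×10⁻³
  option B: M = 1.53×10⁻³
  option Z: M = 1.10×10⁻³
  option D: M = 0.545×10⁻³
Highest index: option L.

option L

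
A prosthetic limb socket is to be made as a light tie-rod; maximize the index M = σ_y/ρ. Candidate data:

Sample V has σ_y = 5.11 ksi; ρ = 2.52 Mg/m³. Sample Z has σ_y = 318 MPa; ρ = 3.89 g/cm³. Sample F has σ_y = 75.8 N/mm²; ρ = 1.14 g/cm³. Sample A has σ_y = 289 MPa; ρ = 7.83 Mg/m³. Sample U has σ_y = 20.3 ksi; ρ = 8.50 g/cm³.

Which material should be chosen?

sample Z

After converting to SI:
  sample V: σ_y = 35.23 MPa, ρ = 2520 kg/m³
  sample Z: σ_y = 318.0 MPa, ρ = 3890 kg/m³
  sample F: σ_y = 75.80 MPa, ρ = 1140 kg/m³
  sample A: σ_y = 289.0 MPa, ρ = 7830 kg/m³
  sample U: σ_y = 140.0 MPa, ρ = 8500 kg/m³
  sample Z: M = 81.7 kN·m/kg
  sample F: M = 66.5 kN·m/kg
  sample A: M = 36.9 kN·m/kg
  sample U: M = 16.5 kN·m/kg
  sample V: M = 14.0 kN·m/kg
Highest index: sample Z.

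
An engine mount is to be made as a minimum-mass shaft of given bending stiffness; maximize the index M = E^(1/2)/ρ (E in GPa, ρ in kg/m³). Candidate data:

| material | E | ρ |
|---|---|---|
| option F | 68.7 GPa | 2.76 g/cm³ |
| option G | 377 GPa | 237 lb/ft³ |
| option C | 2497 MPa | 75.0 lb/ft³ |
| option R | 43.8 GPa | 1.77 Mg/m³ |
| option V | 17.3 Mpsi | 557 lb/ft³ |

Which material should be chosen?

option G

Putting every candidate on a common basis:
  option F: E = 68.70 GPa, ρ = 2760 kg/m³
  option G: E = 377.0 GPa, ρ = 3796 kg/m³
  option C: E = 2.497 GPa, ρ = 1201 kg/m³
  option R: E = 43.80 GPa, ρ = 1770 kg/m³
  option V: E = 119.3 GPa, ρ = 8922 kg/m³
  option G: M = 5.11×10⁻³
  option R: M = 3.74×10⁻³
  option F: M = 3.00×10⁻³
  option C: M = 1.32×10⁻³
  option V: M = 1.22×10⁻³
Option G ranks first.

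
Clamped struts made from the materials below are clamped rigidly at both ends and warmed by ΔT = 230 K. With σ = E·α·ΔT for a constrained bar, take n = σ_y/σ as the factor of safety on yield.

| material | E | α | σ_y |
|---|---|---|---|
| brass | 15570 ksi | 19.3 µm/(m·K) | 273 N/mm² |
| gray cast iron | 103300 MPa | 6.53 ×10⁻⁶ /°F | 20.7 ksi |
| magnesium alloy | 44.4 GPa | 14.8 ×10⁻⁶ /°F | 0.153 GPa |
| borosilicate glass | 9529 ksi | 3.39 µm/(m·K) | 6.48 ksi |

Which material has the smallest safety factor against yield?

gray cast iron

With everything in SI (GPa, ×10⁻⁶/K, MPa):
  brass: E = 107.4, α = 19.3, σ_y = 273.0 → σ = 477 MPa, n = 0.573
  gray cast iron: E = 103.3, α = 11.8, σ_y = 142.7 → σ = 279 MPa, n = 0.511
  magnesium alloy: E = 44.40, α = 26.6, σ_y = 153.0 → σ = 272 MPa, n = 0.562
  borosilicate glass: E = 65.70, α = 3.39, σ_y = 44.68 → σ = 51.2 MPa, n = 0.872
Gray cast iron has the lowest safety factor, n = 0.511.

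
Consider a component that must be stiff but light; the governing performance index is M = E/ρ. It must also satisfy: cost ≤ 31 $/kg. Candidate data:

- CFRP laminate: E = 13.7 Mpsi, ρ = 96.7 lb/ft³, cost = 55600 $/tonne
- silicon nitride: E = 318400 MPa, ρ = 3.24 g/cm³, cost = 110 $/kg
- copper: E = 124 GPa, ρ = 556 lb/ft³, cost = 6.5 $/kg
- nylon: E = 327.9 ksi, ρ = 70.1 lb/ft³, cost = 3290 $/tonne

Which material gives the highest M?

Screen on constraints: cost ≤ 31 $/kg. Survivors: copper, nylon.
Normalizing units and computing the index:
  copper: E = 124.0 GPa, ρ = 8906 kg/m³
  nylon: E = 2.261 GPa, ρ = 1123 kg/m³
  copper: M = 13.9 MN·m/kg
  nylon: M = 2.01 MN·m/kg
Highest index: copper.

copper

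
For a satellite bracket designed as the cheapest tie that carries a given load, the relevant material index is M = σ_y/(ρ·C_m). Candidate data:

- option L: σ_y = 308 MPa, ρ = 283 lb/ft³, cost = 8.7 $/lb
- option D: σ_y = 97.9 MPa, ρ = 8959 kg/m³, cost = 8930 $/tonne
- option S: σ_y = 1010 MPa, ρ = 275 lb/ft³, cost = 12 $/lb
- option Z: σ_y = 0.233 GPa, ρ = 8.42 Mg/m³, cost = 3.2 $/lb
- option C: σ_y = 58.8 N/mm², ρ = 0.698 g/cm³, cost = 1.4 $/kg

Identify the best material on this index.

In SI units:
  option L: σ_y = 308.0 MPa, ρ = 4533 kg/m³, cost = 19.18 $/kg
  option D: σ_y = 97.90 MPa, ρ = 8959 kg/m³, cost = 8.930 $/kg
  option S: σ_y = 1010 MPa, ρ = 4405 kg/m³, cost = 26.46 $/kg
  option Z: σ_y = 233.0 MPa, ρ = 8420 kg/m³, cost = 7.055 $/kg
  option C: σ_y = 58.80 MPa, ρ = 698.0 kg/m³, cost = 1.400 $/kg
  option C: M = 60.2 kN·m per $
  option S: M = 8.67 kN·m per $
  option Z: M = 3.92 kN·m per $
  option L: M = 3.54 kN·m per $
  option D: M = 1.22 kN·m per $
Option C ranks first.

option C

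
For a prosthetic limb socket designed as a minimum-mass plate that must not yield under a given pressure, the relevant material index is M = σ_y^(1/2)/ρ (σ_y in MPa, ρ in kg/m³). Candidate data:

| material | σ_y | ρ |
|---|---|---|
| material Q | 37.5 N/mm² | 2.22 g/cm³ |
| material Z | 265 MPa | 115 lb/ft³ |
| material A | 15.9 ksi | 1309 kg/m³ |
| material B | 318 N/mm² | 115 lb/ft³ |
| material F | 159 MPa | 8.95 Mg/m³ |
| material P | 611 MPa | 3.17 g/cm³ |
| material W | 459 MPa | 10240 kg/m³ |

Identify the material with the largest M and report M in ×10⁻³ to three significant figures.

In SI units:
  material Q: σ_y = 37.50 MPa, ρ = 2220 kg/m³
  material Z: σ_y = 265.0 MPa, ρ = 1842 kg/m³
  material A: σ_y = 109.6 MPa, ρ = 1309 kg/m³
  material B: σ_y = 318.0 MPa, ρ = 1842 kg/m³
  material F: σ_y = 159.0 MPa, ρ = 8950 kg/m³
  material P: σ_y = 611.0 MPa, ρ = 3170 kg/m³
  material W: σ_y = 459.0 MPa, ρ = 10240 kg/m³
  material B: M = 9.68×10⁻³
  material Z: M = 8.84×10⁻³
  material A: M = 8.00×10⁻³
  material P: M = 7.80×10⁻³
  material Q: M = 2.76×10⁻³
  material W: M = 2.09×10⁻³
  material F: M = 1.41×10⁻³
Highest index: material B.

material B, M = 9.68×10⁻³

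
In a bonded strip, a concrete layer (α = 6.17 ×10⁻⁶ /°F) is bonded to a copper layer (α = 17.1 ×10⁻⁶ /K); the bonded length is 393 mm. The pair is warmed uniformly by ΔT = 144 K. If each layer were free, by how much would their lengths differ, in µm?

339 µm

concrete: α = 6.17×10⁻⁶/°F × 9/5 = 11.1×10⁻⁶/K.
Δα = |11.1 − 17.1|×10⁻⁶/K = 5.99×10⁻⁶/K.
ΔL_mismatch = Δα·L·ΔT = 5.99×10⁻⁶ × 393.0 mm × 144.0 K = 339 µm.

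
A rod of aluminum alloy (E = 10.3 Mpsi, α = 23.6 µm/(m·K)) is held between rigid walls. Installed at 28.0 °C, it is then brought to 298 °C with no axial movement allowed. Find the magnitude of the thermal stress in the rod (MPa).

453 MPa

E = 10.3 Mpsi = 71.02 GPa.
ΔT = 270.0 K. Constrained thermal stress σ = E·α·ΔT = 71.02×10³ MPa × 23.6×10⁻⁶ × 270.0 = 453 MPa (compressive).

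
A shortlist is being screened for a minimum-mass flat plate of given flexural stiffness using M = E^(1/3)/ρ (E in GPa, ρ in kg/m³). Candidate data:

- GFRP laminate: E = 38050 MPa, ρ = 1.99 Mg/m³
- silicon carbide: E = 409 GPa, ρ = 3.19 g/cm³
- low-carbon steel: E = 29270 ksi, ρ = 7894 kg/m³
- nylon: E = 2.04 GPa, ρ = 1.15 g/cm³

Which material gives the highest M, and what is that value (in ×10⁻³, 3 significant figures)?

After converting to SI:
  GFRP laminate: E = 38.05 GPa, ρ = 1990 kg/m³
  silicon carbide: E = 409.0 GPa, ρ = 3190 kg/m³
  low-carbon steel: E = 201.8 GPa, ρ = 7894 kg/m³
  nylon: E = 2.040 GPa, ρ = 1150 kg/m³
  silicon carbide: M = 2.33×10⁻³
  GFRP laminate: M = 1.69×10⁻³
  nylon: M = 1.10×10⁻³
  low-carbon steel: M = 0.743×10⁻³
Silicon carbide has the largest M.

silicon carbide, M = 2.33×10⁻³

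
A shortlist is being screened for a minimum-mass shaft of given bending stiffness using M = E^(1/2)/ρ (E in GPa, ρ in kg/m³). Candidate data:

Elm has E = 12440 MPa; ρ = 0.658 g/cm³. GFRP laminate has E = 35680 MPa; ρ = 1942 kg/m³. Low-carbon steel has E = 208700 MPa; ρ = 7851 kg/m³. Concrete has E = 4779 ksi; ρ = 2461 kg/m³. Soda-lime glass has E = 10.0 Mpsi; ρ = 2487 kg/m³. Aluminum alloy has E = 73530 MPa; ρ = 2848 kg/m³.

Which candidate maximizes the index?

Putting every candidate on a common basis:
  elm: E = 12.44 GPa, ρ = 658.0 kg/m³
  GFRP laminate: E = 35.68 GPa, ρ = 1942 kg/m³
  low-carbon steel: E = 208.7 GPa, ρ = 7851 kg/m³
  concrete: E = 32.95 GPa, ρ = 2461 kg/m³
  soda-lime glass: E = 68.95 GPa, ρ = 2487 kg/m³
  aluminum alloy: E = 73.53 GPa, ρ = 2848 kg/m³
  elm: M = 5.36×10⁻³
  soda-lime glass: M = 3.34×10⁻³
  GFRP laminate: M = 3.08×10⁻³
  aluminum alloy: M = 3.01×10⁻³
  concrete: M = 2.33×10⁻³
  low-carbon steel: M = 1.84×10⁻³
Elm has the largest M.

elm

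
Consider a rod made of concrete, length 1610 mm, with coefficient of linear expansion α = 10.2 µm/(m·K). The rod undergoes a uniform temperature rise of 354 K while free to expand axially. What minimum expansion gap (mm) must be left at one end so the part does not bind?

5.81 mm

ΔL = α·L₀·ΔT = 10.2×10⁻⁶ × 1610 mm × 354.0 K = 5.81 mm.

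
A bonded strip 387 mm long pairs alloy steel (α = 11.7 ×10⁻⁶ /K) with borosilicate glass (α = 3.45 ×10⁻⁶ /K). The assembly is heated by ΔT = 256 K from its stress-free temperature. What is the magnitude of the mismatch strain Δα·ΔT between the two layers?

Δα = |11.7 − 3.45|×10⁻⁶/K = 8.25×10⁻⁶/K.
Mismatch strain = Δα·ΔT = 8.25×10⁻⁶ × 256.0 = 2.11×10⁻³.

2.11×10⁻³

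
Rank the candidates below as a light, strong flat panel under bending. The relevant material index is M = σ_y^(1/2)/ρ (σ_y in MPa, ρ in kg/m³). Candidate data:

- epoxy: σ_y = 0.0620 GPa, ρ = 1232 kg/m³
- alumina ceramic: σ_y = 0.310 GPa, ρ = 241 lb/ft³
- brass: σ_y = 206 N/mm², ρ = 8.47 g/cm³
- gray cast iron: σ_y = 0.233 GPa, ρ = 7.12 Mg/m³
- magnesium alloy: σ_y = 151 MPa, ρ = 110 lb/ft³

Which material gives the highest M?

magnesium alloy

Convert each candidate to consistent units, then evaluate M:
  epoxy: σ_y = 62.00 MPa, ρ = 1232 kg/m³
  alumina ceramic: σ_y = 310.0 MPa, ρ = 3860 kg/m³
  brass: σ_y = 206.0 MPa, ρ = 8470 kg/m³
  gray cast iron: σ_y = 233.0 MPa, ρ = 7120 kg/m³
  magnesium alloy: σ_y = 151.0 MPa, ρ = 1762 kg/m³
  magnesium alloy: M = 6.97×10⁻³
  epoxy: M = 6.39×10⁻³
  alumina ceramic: M = 4.56×10⁻³
  gray cast iron: M = 2.14×10⁻³
  brass: M = 1.69×10⁻³
The maximum is for magnesium alloy.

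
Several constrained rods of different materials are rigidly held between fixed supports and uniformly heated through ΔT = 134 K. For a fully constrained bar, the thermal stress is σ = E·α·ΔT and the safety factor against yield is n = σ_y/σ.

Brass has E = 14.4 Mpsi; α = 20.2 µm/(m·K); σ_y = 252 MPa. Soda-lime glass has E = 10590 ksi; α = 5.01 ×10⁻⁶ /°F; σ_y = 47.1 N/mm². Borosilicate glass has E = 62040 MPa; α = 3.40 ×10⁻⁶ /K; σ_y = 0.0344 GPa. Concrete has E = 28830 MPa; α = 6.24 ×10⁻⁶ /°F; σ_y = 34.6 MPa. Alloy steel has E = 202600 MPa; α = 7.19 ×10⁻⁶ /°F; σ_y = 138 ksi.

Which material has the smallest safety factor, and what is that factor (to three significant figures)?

In consistent units (E in GPa, α in ×10⁻⁶/K, σ_y in MPa):
  brass: E = 99.28, α = 20.2, σ_y = 252.0 → σ = 269 MPa, n = 0.938
  soda-lime glass: E = 73.02, α = 9.02, σ_y = 47.10 → σ = 88.2 MPa, n = 0.534
  borosilicate glass: E = 62.04, α = 3.40, σ_y = 34.40 → σ = 28.3 MPa, n = 1.22
  concrete: E = 28.83, α = 11.2, σ_y = 34.60 → σ = 43.4 MPa, n = 0.797
  alloy steel: E = 202.6, α = 12.9, σ_y = 951.5 → σ = 351 MPa, n = 2.71
Smallest n: soda-lime glass with n = 0.534.

soda-lime glass, n = 0.534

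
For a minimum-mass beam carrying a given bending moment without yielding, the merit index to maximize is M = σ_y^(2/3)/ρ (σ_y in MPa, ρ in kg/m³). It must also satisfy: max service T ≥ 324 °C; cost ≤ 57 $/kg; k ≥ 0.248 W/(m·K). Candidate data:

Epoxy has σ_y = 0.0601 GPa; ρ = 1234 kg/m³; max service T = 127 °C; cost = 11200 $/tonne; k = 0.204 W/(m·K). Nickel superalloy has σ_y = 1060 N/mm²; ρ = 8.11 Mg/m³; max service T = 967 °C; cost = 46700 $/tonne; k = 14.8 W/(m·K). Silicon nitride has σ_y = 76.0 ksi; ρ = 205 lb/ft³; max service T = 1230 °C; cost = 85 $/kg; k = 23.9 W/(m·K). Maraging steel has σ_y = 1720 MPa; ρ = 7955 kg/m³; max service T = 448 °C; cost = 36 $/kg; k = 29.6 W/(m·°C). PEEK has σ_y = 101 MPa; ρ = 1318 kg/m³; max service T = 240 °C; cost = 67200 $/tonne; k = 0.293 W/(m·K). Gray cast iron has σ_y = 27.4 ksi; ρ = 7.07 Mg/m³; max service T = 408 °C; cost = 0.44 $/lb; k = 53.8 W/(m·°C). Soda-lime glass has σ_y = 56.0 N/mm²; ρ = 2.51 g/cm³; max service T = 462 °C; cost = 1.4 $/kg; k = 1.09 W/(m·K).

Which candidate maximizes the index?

Screen on constraints: max service T ≥ 324 °C; cost ≤ 57 $/kg; k ≥ 0.248 W/(m·K). Survivors: nickel superalloy, maraging steel, gray cast iron, soda-lime glass.
Putting every candidate on a common basis:
  nickel superalloy: σ_y = 1060 MPa, ρ = 8110 kg/m³
  maraging steel: σ_y = 1720 MPa, ρ = 7955 kg/m³
  gray cast iron: σ_y = 188.9 MPa, ρ = 7070 kg/m³
  soda-lime glass: σ_y = 56.00 MPa, ρ = 2510 kg/m³
  maraging steel: M = 18.0×10⁻³
  nickel superalloy: M = 12.8×10⁻³
  soda-lime glass: M = 5.83×10⁻³
  gray cast iron: M = 4.66×10⁻³
The maximum is for maraging steel.

maraging steel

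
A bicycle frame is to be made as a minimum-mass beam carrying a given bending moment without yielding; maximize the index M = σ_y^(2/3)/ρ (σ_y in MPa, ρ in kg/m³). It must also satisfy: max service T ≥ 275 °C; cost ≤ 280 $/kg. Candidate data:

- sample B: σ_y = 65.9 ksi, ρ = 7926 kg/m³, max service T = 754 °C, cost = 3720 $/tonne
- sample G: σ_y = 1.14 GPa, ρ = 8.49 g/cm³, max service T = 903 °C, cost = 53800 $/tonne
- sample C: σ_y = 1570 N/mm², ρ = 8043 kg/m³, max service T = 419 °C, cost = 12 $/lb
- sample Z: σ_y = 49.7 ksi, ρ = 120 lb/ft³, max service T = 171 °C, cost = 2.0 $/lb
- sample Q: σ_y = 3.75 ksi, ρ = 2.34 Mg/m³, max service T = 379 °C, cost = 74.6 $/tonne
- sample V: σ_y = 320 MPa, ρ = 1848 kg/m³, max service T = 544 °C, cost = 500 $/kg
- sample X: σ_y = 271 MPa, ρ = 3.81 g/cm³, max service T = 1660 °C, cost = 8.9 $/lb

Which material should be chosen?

Screen on constraints: max service T ≥ 275 °C; cost ≤ 280 $/kg. Survivors: sample B, sample G, sample C, sample Q, sample X.
Normalizing units and computing the index:
  sample B: σ_y = 454.4 MPa, ρ = 7926 kg/m³
  sample G: σ_y = 1140 MPa, ρ = 8490 kg/m³
  sample C: σ_y = 1570 MPa, ρ = 8043 kg/m³
  sample Q: σ_y = 25.86 MPa, ρ = 2340 kg/m³
  sample X: σ_y = 271.0 MPa, ρ = 3810 kg/m³
  sample C: M = 16.8×10⁻³
  sample G: M = 12.9×10⁻³
  sample X: M = 11.0×10⁻³
  sample B: M = 7.46×10⁻³
  sample Q: M = 3.74×10⁻³
Sample C has the largest M.

sample C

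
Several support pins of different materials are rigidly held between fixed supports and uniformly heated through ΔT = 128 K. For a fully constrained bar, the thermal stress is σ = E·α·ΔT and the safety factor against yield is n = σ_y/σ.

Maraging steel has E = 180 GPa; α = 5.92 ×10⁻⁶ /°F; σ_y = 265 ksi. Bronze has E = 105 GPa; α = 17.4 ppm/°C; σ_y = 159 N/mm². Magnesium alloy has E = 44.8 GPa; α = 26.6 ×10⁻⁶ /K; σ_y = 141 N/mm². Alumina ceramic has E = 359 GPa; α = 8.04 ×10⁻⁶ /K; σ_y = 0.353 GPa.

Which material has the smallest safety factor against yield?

bronze

In consistent units (E in GPa, α in ×10⁻⁶/K, σ_y in MPa):
  maraging steel: E = 180.0, α = 10.7, σ_y = 1827 → σ = 246 MPa, n = 7.44
  bronze: E = 105.0, α = 17.4, σ_y = 159.0 → σ = 234 MPa, n = 0.680
  magnesium alloy: E = 44.80, α = 26.6, σ_y = 141.0 → σ = 153 MPa, n = 0.924
  alumina ceramic: E = 359.0, α = 8.04, σ_y = 353.0 → σ = 369 MPa, n = 0.955
Smallest n: bronze with n = 0.680.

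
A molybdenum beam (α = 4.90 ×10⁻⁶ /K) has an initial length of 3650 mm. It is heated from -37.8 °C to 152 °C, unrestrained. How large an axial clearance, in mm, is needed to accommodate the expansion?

ΔT = 152 − (-37.8) = 189.8 K.
ΔL = α·L₀·ΔT = 4.90×10⁻⁶ × 3650 mm × 189.8 K = 3.39 mm.

3.39 mm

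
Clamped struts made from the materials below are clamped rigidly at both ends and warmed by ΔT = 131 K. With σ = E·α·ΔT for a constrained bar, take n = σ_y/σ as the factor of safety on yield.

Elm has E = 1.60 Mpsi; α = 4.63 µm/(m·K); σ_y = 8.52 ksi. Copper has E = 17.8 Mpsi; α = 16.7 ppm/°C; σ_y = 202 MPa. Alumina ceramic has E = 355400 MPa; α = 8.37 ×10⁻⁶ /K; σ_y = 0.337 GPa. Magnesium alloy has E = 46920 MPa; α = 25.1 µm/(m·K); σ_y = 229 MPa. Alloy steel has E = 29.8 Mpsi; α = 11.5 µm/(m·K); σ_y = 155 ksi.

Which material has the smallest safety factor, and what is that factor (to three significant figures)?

copper, n = 0.752

In consistent units (E in GPa, α in ×10⁻⁶/K, σ_y in MPa):
  elm: E = 11.03, α = 4.63, σ_y = 58.74 → σ = 6.69 MPa, n = 8.78
  copper: E = 122.7, α = 16.7, σ_y = 202.0 → σ = 268 MPa, n = 0.752
  alumina ceramic: E = 355.4, α = 8.37, σ_y = 337.0 → σ = 390 MPa, n = 0.865
  magnesium alloy: E = 46.92, α = 25.1, σ_y = 229.0 → σ = 154 MPa, n = 1.48
  alloy steel: E = 205.5, α = 11.5, σ_y = 1069 → σ = 310 MPa, n = 3.45
Smallest n: copper with n = 0.752.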